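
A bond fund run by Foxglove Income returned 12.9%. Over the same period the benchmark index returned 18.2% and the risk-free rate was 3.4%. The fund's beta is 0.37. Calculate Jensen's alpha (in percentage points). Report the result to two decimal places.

CAPM expected return = Rf + β(Rm − Rf) = 3.4% + 0.37 × (18.2% − 3.4%) = 3.4 + 0.37 × 14.80 = 8.8760%
Jensen's α = Rp − E[R] = 12.9% − 8.8760% = 4.0240

4.02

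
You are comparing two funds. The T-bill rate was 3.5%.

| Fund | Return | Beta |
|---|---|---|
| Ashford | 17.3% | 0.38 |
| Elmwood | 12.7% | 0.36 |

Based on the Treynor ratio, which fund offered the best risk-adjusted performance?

Ashford: Treynor = (17.3% − 3.5%) / 0.38 = 36.316
Elmwood: Treynor = (12.7% − 3.5%) / 0.36 = 25.556
Highest: Ashford (36.316).

Ashford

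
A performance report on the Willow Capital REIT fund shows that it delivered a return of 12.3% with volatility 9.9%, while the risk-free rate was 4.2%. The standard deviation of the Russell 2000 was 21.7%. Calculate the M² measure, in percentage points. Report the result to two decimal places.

21.95

Sharpe = (Rp − Rf) / σp = (12.3% − 4.2%) / 9.9% = 0.8182
M² = Rf + Sharpe × σm = 4.2% + 0.8182 × 21.7% = 21.9549%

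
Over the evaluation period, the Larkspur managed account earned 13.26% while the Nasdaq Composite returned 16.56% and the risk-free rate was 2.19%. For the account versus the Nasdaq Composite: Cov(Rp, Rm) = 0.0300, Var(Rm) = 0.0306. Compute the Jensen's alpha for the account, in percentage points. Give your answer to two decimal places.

β = Cov / Var = 0.0300 / 0.0306 = 0.9804
E[R] = Rf + β(Rm − Rf) = 2.19% + 0.9804 × (16.56% − 2.19%) = 16.2783%
α = Rp − E[R] = 13.26% − 16.2783% = -3.0183

-3.02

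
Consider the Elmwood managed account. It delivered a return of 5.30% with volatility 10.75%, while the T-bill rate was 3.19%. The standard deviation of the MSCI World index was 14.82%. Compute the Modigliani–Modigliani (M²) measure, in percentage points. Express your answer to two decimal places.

Sharpe = (Rp − Rf) / σp = (5.30% − 3.19%) / 10.75% = 0.1963
M² = Rf + Sharpe × σm = 3.19% + 0.1963 × 14.82% = 6.0992%

6.10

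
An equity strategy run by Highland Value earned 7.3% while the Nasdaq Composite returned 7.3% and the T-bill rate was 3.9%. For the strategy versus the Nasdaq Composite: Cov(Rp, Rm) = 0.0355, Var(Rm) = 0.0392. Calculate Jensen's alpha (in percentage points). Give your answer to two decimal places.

0.32

β = Cov / Var = 0.0355 / 0.0392 = 0.9056
E[R] = Rf + β(Rm − Rf) = 3.9% + 0.9056 × (7.3% − 3.9%) = 6.9790%
α = Rp − E[R] = 7.3% − 6.9790% = 0.3210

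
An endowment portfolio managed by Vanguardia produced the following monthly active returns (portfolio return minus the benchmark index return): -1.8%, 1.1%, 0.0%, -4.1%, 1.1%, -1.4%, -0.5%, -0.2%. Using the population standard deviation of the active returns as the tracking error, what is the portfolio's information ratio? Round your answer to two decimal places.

Mean return μ = -5.80 / 8 = -0.7250%
Σ(r − μ)² = (-1.8 − (-0.7250))² + (1.1 − (-0.7250))² + … = 20.5150
σ = √[20.5150 / 8] = 1.6014%
IR = μ / tracking error = -0.7250 / 1.6014 = -0.4527

-0.45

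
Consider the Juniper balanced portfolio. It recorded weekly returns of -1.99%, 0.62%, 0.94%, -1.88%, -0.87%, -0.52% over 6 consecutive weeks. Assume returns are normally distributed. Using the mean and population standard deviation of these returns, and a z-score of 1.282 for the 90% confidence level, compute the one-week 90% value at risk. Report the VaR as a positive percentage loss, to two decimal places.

2.05

μ = (-1.99 + 0.62 + 0.94 − 1.88 − 0.87 − 0.52) / 6 = -0.6167%
Population σ = √[Σ(r − μ)² / 6] = √[7.5081 / 6] = √1.2514 = 1.1187%
VaR = −(μ − z·σ) = −(-0.6167 − 1.282 × 1.1187) = −(-2.0509) = 2.0509%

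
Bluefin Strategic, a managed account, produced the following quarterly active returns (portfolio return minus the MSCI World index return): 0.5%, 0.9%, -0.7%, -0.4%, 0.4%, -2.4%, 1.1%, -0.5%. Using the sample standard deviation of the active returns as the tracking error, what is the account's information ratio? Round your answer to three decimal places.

-0.122

μ = (0.5 + 0.9 − 0.7 − 0.4 + 0.4 − 2.4 + 1.1 − 0.5) / 8 = -0.1375%
Sample σ = √[Σ(r − μ)² / 7] = √[8.9388 / 7] = √1.2770 = 1.1300%
IR = μ / tracking error = -0.1375 / 1.1300 = -0.1217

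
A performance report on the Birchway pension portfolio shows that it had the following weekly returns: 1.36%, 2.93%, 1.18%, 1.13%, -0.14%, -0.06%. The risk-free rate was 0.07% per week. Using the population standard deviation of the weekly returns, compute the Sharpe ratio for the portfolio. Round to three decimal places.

0.973

r̄ = (1.36 + 2.93 + 1.18 + 1.13 − 0.14 − 0.06) / 6 = 1.0667%
Σ(r − r̄)² = (1.36 − 1.0667)² + (2.93 − 1.0667)² + … = 6.3003
population σ = √(6.3003 / 6) = √1.0501 = 1.0247%
Sharpe = (r̄ − rf) / σ = (1.0667 − 0.07) / 1.0247 = 0.9967 / 1.0247 = 0.9727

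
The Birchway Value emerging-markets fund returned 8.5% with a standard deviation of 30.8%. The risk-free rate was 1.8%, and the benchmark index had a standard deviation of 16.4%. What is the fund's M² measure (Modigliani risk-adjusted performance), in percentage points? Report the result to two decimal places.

Sharpe = (Rp − Rf) / σp = (8.5% − 1.8%) / 30.8% = 0.2175
M² = Rf + Sharpe × σm = 1.8% + 0.2175 × 16.4% = 5.3670%

5.37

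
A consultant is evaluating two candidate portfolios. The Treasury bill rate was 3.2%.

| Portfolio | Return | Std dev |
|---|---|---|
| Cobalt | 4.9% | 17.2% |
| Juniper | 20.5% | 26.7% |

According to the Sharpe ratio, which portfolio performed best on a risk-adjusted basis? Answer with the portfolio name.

Cobalt: Sharpe ratio = (4.9% − 3.2%) / 17.2% = 0.099
Juniper: Sharpe ratio = (20.5% − 3.2%) / 26.7% = 0.648
Highest: Juniper (0.648).

Juniper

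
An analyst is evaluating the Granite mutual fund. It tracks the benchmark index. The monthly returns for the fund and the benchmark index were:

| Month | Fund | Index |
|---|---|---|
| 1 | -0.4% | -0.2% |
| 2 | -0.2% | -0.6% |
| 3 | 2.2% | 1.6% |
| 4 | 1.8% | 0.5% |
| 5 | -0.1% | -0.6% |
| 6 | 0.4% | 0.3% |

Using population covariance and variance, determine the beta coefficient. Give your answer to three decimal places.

r̄p = 0.6167%,  r̄m = 0.1667%
Cov = Σ(rp − r̄p)(rm − r̄m) / 6 = 0.6972
Var(rm) = Σ(rm − r̄m)² / 6 = 0.5822
β = Cov / Var = 0.6972 / 0.5822 = 1.1975

1.198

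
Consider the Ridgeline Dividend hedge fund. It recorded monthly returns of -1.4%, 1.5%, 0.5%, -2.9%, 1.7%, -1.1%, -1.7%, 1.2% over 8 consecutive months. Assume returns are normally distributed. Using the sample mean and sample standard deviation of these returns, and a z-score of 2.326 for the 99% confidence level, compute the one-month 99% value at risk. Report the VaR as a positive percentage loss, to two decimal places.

r̄ = (-1.4 + 1.5 + 0.5 − 2.9 + 1.7 − 1.1 − 1.7 + 1.2) / 8 = -2.20 / 8 = -0.2750%
Σ(r − r̄)² = 20.6950; sample σ = √(20.6950/7) = 1.7194%
VaR = −(r̄ − z·σ) = −(-0.2750 − 2.326 × 1.7194) = −(-4.2743) = 4.2743%

4.27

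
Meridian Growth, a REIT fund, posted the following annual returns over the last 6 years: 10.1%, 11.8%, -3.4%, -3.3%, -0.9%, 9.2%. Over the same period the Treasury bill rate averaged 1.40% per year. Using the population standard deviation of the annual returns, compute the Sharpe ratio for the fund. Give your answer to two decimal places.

Mean return μ = 23.50 / 6 = 3.9167%
Population σ = √[Σ(r − μ)² / 6] = √[257.1083 / 6] = √42.8514 = 6.5461%
Sharpe = (μ − rf) / σ = (3.9167 − 1.4) / 6.5461 = 2.5167 / 6.5461 = 0.3845

0.38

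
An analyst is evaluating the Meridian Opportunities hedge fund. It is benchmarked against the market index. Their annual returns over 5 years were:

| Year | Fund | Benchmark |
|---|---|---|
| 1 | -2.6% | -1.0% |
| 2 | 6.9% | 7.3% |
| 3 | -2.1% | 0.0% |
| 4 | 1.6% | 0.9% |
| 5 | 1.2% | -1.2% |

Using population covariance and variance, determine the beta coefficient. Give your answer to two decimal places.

0.95

r̄p = 1.0000%,  r̄m = 1.2000%
Cov = Σ(rp − r̄p)(rm − r̄m) / 5 = 9.3940
Var(rm) = Σ(rm − r̄m)² / 5 = 9.8680
β = Cov / Var = 9.3940 / 9.8680 = 0.9520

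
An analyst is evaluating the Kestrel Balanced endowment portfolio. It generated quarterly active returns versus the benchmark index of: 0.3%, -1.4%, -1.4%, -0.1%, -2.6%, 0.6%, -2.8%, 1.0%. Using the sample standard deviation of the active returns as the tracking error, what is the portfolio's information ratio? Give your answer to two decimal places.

r̄ = (0.3 − 1.4 − 1.4 − 0.1 − 2.6 + 0.6 − 2.8 + 1) / 8 = -0.8000%
Sample σ = √[Σ(r − r̄)² / 7] = √[14.8600 / 7] = √2.1229 = 1.4570%
IR = r̄ / tracking error = -0.8000 / 1.4570 = -0.5491

-0.55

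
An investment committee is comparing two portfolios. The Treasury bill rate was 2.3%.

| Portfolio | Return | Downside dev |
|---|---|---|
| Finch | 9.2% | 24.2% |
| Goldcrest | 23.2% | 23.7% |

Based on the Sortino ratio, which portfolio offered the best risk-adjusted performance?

Goldcrest

Finch: Sortino ratio = (9.2% − 2.3%) / 24.2% = 0.285
Goldcrest: Sortino ratio = (23.2% − 2.3%) / 23.7% = 0.882
Highest: Goldcrest (0.882).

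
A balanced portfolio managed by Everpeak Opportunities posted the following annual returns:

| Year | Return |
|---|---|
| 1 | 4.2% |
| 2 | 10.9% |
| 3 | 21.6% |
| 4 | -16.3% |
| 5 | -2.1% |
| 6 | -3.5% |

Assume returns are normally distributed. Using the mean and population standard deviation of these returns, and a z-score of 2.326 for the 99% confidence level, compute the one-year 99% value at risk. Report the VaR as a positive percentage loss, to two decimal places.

25.20

r̄ = (4.2 + 10.9 + 21.6 − 16.3 − 2.1 − 3.5) / 6 = 14.80 / 6 = 2.4667%
Σ(r − r̄)² = 848.8533; population σ = √(848.8533/6) = 11.8943%
VaR = −(r̄ − z·σ) = −(2.4667 − 2.326 × 11.8943) = −(-25.1994) = 25.1994%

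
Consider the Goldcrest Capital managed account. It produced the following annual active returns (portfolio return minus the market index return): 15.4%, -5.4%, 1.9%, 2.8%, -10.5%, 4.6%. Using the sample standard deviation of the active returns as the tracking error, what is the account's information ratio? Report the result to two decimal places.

r̄ = (15.4 − 5.4 + 1.9 + 2.8 − 10.5 + 4.6) / 6 = 8.80 / 6 = 1.4667%
Sample σ = √[Σ(r − r̄)² / 5] = √[396.2733 / 5] = √79.2547 = 8.9025%
IR = r̄ / tracking error = 1.4667 / 8.9025 = 0.1648

0.16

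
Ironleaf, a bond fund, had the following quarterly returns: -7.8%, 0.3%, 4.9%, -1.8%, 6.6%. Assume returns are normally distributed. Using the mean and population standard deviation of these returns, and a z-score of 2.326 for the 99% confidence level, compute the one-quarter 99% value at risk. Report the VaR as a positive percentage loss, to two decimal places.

r̄ = (-7.8 + 0.3 + 4.9 − 1.8 + 6.6) / 5 = 2.20 / 5 = 0.4400%
Σ(r − r̄)² = (-7.8 − 0.4400)² + (0.3 − 0.4400)² + (4.9 − 0.4400)² + … = 130.7720
population σ = √(130.7720 / 5) = √26.1544 = 5.1141%
VaR = −(r̄ − z·σ) = −(0.4400 − 2.326 × 5.1141) = −(-11.4554) = 11.4554%

11.46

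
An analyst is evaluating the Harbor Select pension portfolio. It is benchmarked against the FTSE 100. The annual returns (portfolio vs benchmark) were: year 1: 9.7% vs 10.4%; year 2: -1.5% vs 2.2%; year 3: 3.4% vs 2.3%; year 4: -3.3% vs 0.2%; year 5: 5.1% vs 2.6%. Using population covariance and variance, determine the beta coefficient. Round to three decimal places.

r̄p = 2.6800%,  r̄m = 3.5400%
Cov = Σ(rp − r̄p)(rm − r̄m) / 5 = 14.1128
Var(rm) = Σ(rm − r̄m)² / 5 = 12.4864
β = Cov / Var = 14.1128 / 12.4864 = 1.1303

1.130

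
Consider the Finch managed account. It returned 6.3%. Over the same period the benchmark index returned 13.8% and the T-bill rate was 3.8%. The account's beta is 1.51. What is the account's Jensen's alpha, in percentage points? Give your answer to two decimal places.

-12.60

CAPM expected return = Rf + β(Rm − Rf) = 3.8% + 1.51 × (13.8% − 3.8%) = 3.8 + 1.51 × 10.00 = 18.9000%
Jensen's α = Rp − E[R] = 6.3% − 18.9000% = -12.6000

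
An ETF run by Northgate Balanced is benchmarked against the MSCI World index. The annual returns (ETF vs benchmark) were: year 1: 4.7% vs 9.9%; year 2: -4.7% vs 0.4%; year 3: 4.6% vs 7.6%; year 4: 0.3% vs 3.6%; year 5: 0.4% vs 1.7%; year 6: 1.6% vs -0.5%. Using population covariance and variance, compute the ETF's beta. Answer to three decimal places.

0.632

r̄p = 1.1500%,  r̄m = 3.7833%
Cov = Σ(rp − r̄p)(rm − r̄m) / 6 = 9.0775
Var(rm) = Σ(rm − r̄m)² / 6 = 14.3581
β = Cov / Var = 9.0775 / 14.3581 = 0.6322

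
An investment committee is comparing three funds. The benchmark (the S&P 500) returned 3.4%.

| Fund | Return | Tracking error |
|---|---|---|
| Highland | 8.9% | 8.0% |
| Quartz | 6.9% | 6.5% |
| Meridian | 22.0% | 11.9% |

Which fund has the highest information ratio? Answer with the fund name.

Meridian

Highland: IR = (8.9% − 3.4%) / 8.0% = 0.688
Quartz: IR = (6.9% − 3.4%) / 6.5% = 0.538
Meridian: IR = (22.0% − 3.4%) / 11.9% = 1.563
Highest: Meridian (1.563).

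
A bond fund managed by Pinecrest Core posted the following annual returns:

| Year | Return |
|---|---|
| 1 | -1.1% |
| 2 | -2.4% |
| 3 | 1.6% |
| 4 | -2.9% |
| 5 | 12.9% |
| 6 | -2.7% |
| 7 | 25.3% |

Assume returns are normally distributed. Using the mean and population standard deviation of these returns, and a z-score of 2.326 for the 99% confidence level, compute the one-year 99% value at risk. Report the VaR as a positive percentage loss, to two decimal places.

Mean return μ = 30.70 / 7 = 4.3857%
Σ(r − μ)² = 697.0886; population σ = √(697.0886/7) = 9.9792%
VaR = −(μ − z·σ) = −(4.3857 − 2.326 × 9.9792) = −(-18.8259) = 18.8259%

18.83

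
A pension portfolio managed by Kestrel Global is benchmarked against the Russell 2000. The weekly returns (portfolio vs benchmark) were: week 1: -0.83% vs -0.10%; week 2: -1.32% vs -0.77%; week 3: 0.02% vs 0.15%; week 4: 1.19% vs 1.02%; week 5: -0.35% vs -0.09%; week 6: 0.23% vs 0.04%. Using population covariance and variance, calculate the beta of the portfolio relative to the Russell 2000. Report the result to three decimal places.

1.442

r̄p = -0.1767%,  r̄m = 0.0417%
Cov = Σ(rp − r̄p)(rm − r̄m) / 6 = 0.4002
Var(rm) = Σ(rm − r̄m)² / 6 = 0.2775
β = Cov / Var = 0.4002 / 0.2775 = 1.4422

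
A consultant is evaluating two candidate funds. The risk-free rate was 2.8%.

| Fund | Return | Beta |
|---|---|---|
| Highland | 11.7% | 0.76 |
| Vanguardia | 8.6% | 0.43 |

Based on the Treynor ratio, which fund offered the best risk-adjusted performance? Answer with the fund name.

Highland: Treynor = (11.7% − 2.8%) / 0.76 = 11.711
Vanguardia: Treynor = (8.6% − 2.8%) / 0.43 = 13.488
Highest: Vanguardia (13.488).

Vanguardia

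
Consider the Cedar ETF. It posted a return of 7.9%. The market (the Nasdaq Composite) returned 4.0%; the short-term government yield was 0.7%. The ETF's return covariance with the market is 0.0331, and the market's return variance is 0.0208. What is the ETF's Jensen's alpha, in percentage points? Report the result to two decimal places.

β = Cov / Var = 0.0331 / 0.0208 = 1.5913
E[R] = Rf + β(Rm − Rf) = 0.7% + 1.5913 × (4.0% − 0.7%) = 5.9513%
α = Rp − E[R] = 7.9% − 5.9513% = 1.9487

1.95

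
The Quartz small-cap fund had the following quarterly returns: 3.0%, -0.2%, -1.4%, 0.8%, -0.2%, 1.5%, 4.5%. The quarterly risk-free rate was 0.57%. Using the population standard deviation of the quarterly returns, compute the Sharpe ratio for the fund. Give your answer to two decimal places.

r̄ = (3 − 0.2 − 1.4 + 0.8 − 0.2 + 1.5 + 4.5) / 7 = 1.1429%
Σ(r − r̄)² = (3 − 1.1429)² + (-0.2 − 1.1429)² + … = 25.0371
σ = √[25.0371 / 7] = 1.8912%
Sharpe = (r̄ − rf) / σ = (1.1429 − 0.57) / 1.8912 = 0.5729 / 1.8912 = 0.3029

0.30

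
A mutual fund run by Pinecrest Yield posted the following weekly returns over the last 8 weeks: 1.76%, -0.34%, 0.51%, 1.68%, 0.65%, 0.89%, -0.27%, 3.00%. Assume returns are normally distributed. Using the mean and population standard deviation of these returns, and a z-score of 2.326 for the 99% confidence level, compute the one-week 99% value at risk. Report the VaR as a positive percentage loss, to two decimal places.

1.46

r̄ = (1.76 − 0.34 + 0.51 + 1.68 + 0.65 + 0.89 − 0.27 + 3) / 8 = 0.9850%
Population std dev = √[8.8214 / 8] = 1.0501%
VaR = −(r̄ − z·σ) = −(0.9850 − 2.326 × 1.0501) = −(-1.4575) = 1.4575%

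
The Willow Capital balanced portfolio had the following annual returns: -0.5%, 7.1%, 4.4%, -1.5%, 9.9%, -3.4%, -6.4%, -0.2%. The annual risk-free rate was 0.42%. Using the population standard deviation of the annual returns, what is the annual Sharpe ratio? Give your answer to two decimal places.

Mean return r̄ = 9.40 / 8 = 1.1750%
Σ(r − r̄)² = (-0.5 − 1.1750)² + (7.1 − 1.1750)² + (4.4 − 1.1750)² + … = 211.7950
σ = √[211.7950 / 8] = 5.1453%
Sharpe = (r̄ − rf) / σ = (1.1750 − 0.42) / 5.1453 = 0.7550 / 5.1453 = 0.1467

0.15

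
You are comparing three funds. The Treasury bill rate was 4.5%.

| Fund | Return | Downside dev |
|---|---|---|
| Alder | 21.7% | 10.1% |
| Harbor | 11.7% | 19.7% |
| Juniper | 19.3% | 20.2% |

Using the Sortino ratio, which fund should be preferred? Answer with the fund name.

Alder: Sortino ratio = (21.7% − 4.5%) / 10.1% = 1.703
Harbor: Sortino ratio = (11.7% − 4.5%) / 19.7% = 0.365
Juniper: Sortino ratio = (19.3% − 4.5%) / 20.2% = 0.733
Highest: Alder (1.703).

Alder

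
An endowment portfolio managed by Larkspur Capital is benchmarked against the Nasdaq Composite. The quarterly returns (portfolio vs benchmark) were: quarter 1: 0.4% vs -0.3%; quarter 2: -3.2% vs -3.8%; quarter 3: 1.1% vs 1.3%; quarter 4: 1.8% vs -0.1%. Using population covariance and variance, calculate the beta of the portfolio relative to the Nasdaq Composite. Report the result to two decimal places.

r̄p = 0.0250%,  r̄m = -0.7250%
Cov = Σ(rp − r̄p)(rm − r̄m) / 4 = 3.3406
Var(rm) = Σ(rm − r̄m)² / 4 = 3.5319
β = Cov / Var = 3.3406 / 3.5319 = 0.9458

0.95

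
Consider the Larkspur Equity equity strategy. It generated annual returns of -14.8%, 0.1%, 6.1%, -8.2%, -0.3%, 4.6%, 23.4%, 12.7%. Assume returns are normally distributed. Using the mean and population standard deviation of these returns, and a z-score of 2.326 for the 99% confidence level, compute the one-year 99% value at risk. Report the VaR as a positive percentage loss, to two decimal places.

Mean return μ = 23.60 / 8 = 2.9500%
Population σ = √[Σ(r − μ)² / 8] = √[983.9800 / 8] = √122.9975 = 11.0904%
VaR = −(μ − z·σ) = −(2.9500 − 2.326 × 11.0904) = −(-22.8463) = 22.8463%

22.85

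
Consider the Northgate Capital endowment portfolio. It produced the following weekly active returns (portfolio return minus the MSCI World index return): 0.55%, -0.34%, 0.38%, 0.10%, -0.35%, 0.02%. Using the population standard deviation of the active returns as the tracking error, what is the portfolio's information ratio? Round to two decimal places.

μ = (0.55 − 0.34 + 0.38 + 0.1 − 0.35 + 0.02) / 6 = 0.360 / 6 = 0.0600%
Σ(r − μ)² = 0.6738; population σ = √(0.6738/6) = 0.3351%
IR = μ / tracking error = 0.0600 / 0.3351 = 0.1791

0.18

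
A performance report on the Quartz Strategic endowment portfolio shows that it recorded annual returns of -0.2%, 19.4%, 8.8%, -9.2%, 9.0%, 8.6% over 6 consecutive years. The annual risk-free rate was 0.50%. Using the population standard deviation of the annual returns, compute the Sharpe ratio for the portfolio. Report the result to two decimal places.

0.63

r̄ = (-0.2 + 19.4 + 8.8 − 9.2 + 9 + 8.6) / 6 = 6.0667%
Σ(r − r̄)² = (-0.2 − 6.0667)² + (19.4 − 6.0667)² + (8.8 − 6.0667)² + … = 472.6133
population σ = √(472.6133 / 6) = √78.7689 = 8.8752%
Sharpe = (r̄ − rf) / σ = (6.0667 − 0.5) / 8.8752 = 5.5667 / 8.8752 = 0.6272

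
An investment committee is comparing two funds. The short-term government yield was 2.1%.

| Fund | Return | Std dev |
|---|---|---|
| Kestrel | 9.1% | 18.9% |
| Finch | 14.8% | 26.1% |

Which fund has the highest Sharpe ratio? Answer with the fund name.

Finch

Kestrel: Sharpe ratio = (9.1% − 2.1%) / 18.9% = 0.370
Finch: Sharpe ratio = (14.8% − 2.1%) / 26.1% = 0.487
Highest: Finch (0.487).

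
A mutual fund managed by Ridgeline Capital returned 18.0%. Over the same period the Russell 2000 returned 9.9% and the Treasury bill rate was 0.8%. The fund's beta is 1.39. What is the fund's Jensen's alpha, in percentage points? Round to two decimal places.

4.55

CAPM expected return = Rf + β(Rm − Rf) = 0.8% + 1.39 × (9.9% − 0.8%) = 0.8 + 1.39 × 9.10 = 13.4490%
Jensen's α = Rp − E[R] = 18.0% − 13.4490% = 4.5510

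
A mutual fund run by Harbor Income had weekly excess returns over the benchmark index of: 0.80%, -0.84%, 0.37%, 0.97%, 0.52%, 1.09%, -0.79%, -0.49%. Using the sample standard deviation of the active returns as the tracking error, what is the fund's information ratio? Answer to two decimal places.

0.26

Mean return r̄ = 1.630 / 8 = 0.2038%
Σ(r − r̄)² = (0.8 − 0.2038)² + (-0.84 − 0.2038)² + … = 4.4140
σ = √[4.4140 / 7] = 0.7941%
IR = r̄ / tracking error = 0.2038 / 0.7941 = 0.2566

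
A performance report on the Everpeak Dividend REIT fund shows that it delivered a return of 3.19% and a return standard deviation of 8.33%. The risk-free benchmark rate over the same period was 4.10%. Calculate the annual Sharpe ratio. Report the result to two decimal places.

-0.11

Sharpe = (Rp − Rf) / σp = (3.19% − 4.10%) / 8.33% = -0.91% / 8.33% = -0.1092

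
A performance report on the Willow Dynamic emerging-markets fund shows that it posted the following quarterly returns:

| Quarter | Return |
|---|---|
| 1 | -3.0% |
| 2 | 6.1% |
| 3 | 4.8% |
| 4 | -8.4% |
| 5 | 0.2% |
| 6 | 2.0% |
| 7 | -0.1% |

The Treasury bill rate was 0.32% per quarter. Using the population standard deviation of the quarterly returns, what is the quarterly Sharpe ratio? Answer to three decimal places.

r̄ = (-3 + 6.1 + 4.8 − 8.4 + 0.2 + 2 − 0.1) / 7 = 0.2286%
Σ(r − r̄)² = 143.4943; population σ = √(143.4943/7) = 4.5276%
Sharpe = (r̄ − rf) / σ = (0.2286 − 0.32) / 4.5276 = -0.0914 / 4.5276 = -0.0202

-0.020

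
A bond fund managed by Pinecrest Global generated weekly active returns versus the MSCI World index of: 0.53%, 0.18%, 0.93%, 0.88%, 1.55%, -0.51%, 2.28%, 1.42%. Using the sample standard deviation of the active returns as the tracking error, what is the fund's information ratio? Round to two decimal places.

1.05

r̄ = (0.53 + 0.18 + 0.93 + 0.88 + 1.55 − 0.51 + 2.28 + 1.42) / 8 = 7.260 / 8 = 0.9075%
Σ(r − r̄)² = 5.2416; sample σ = √(5.2416/7) = 0.8653%
IR = r̄ / tracking error = 0.9075 / 0.8653 = 1.0488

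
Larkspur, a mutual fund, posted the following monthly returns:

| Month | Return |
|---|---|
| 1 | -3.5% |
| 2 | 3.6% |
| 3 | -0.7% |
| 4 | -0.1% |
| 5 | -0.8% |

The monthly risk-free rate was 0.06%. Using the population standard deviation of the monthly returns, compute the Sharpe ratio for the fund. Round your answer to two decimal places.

-0.16

μ = (-3.5 + 3.6 − 0.7 − 0.1 − 0.8) / 5 = -0.3000%
Σ(r − μ)² = (-3.5 − (-0.3000))² + (3.6 − (-0.3000))² + (-0.7 − (-0.3000))² + … = 25.9000
population σ = √(25.9000 / 5) = √5.1800 = 2.2760%
Sharpe = (μ − rf) / σ = (-0.3000 − 0.06) / 2.2760 = -0.3600 / 2.2760 = -0.1582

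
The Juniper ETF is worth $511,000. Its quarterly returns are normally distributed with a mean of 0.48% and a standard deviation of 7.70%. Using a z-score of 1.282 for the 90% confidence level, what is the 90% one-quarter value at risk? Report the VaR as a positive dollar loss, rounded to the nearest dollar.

$47,990

Return at the 90% tail: μ − z·σ = 0.48% − 1.282 × 7.70% = 0.48 − 9.8714 = -9.3914%
VaR = −(-9.3914%) × $511,000 = 9.3914% × $511,000 = $47,990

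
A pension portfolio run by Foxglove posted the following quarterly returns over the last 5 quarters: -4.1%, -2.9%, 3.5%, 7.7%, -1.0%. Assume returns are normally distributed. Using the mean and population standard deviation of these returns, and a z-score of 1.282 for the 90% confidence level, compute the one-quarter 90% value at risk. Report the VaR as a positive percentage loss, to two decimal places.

4.97

r̄ = (-4.1 − 2.9 + 3.5 + 7.7 − 1) / 5 = 0.6400%
Σ(r − r̄)² = 95.7120; population σ = √(95.7120/5) = 4.3752%
VaR = −(r̄ − z·σ) = −(0.6400 − 1.282 × 4.3752) = −(-4.9690) = 4.9690%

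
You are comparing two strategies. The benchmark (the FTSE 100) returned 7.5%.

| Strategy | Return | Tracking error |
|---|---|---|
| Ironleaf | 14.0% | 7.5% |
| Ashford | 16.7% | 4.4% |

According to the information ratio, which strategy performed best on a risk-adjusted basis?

Ashford

Ironleaf: IR = (14.0% − 7.5%) / 7.5% = 0.867
Ashford: IR = (16.7% − 7.5%) / 4.4% = 2.091
Highest: Ashford (2.091).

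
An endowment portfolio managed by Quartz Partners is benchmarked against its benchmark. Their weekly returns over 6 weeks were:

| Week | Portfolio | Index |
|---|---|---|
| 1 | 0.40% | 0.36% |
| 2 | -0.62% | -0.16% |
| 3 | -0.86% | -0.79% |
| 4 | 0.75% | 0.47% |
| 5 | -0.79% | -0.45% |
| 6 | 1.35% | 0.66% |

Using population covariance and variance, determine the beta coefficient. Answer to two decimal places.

r̄p = 0.0383%,  r̄m = 0.0150%
Cov = Σ(rp − r̄p)(rm − r̄m) / 6 = 0.4197
Var(rm) = Σ(rm − r̄m)² / 6 = 0.2728
β = Cov / Var = 0.4197 / 0.2728 = 1.5385

1.54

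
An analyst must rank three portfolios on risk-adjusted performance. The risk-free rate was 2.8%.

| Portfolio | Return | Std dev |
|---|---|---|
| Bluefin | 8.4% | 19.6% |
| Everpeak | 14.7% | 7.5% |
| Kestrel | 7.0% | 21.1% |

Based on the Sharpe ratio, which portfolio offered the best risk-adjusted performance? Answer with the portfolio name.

Bluefin: Sharpe ratio = (8.4% − 2.8%) / 19.6% = 0.286
Everpeak: Sharpe ratio = (14.7% − 2.8%) / 7.5% = 1.587
Kestrel: Sharpe ratio = (7.0% − 2.8%) / 21.1% = 0.199
Highest: Everpeak (1.587).

Everpeak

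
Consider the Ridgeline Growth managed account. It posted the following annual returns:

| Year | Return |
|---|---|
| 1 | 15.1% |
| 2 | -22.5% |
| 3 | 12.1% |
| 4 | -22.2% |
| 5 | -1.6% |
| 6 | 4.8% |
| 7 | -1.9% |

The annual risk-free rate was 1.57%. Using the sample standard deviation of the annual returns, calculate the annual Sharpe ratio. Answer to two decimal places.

-0.26

Mean return μ = -16.20 / 7 = -2.3143%
Sample σ = √[Σ(r − μ)² / 6] = √[1365.2286 / 6] = √227.5381 = 15.0844%
Sharpe = (μ − rf) / σ = (-2.3143 − 1.57) / 15.0844 = -3.8843 / 15.0844 = -0.2575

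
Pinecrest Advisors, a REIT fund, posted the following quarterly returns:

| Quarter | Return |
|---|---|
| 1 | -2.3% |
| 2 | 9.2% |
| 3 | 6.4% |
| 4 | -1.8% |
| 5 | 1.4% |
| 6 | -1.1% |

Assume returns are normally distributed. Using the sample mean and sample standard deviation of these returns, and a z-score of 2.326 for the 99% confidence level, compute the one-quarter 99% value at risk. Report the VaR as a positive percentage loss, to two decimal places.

r̄ = (-2.3 + 9.2 + 6.4 − 1.8 + 1.4 − 1.1) / 6 = 1.9667%
Sample std dev = √[114.0933 / 5] = 4.7769%
VaR = −(r̄ − z·σ) = −(1.9667 − 2.326 × 4.7769) = −(-9.1444) = 9.1444%

9.14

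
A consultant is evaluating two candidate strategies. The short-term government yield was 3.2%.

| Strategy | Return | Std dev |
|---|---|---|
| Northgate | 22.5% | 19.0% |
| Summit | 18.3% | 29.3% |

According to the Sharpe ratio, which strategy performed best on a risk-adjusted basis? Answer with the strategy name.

Northgate: Sharpe ratio = (22.5% − 3.2%) / 19.0% = 1.016
Summit: Sharpe ratio = (18.3% − 3.2%) / 29.3% = 0.515
Highest: Northgate (1.016).

Northgate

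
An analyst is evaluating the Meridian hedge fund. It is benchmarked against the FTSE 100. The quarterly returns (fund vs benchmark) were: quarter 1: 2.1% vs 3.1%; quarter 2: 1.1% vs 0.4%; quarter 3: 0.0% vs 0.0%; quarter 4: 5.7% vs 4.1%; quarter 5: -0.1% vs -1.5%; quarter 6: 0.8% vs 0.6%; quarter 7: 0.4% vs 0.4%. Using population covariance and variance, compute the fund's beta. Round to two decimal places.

0.95

r̄p = 1.4286%,  r̄m = 1.0143%
Cov = Σ(rp − r̄p)(rm − r̄m) / 7 = 2.9953
Var(rm) = Σ(rm − r̄m)² / 7 = 3.1641
β = Cov / Var = 2.9953 / 3.1641 = 0.9467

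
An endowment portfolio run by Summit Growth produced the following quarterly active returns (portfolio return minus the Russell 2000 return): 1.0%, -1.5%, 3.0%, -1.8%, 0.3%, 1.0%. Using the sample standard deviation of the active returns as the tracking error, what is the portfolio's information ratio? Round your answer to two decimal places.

0.19

Mean return μ = 2.00 / 6 = 0.3333%
Sample σ = √[Σ(r − μ)² / 5] = √[15.9133 / 5] = √3.1827 = 1.7840%
IR = μ / tracking error = 0.3333 / 1.7840 = 0.1868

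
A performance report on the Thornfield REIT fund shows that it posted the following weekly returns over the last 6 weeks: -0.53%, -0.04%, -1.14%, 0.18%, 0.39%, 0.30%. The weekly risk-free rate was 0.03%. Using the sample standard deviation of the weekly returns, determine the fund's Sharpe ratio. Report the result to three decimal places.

-0.288

r̄ = (-0.53 − 0.04 − 1.14 + 0.18 + 0.39 + 0.3) / 6 = -0.1400%
Sample σ = √[Σ(r − r̄)² / 5] = √[1.7390 / 5] = √0.3478 = 0.5897%
Sharpe = (r̄ − rf) / σ = (-0.1400 − 0.03) / 0.5897 = -0.1700 / 0.5897 = -0.2883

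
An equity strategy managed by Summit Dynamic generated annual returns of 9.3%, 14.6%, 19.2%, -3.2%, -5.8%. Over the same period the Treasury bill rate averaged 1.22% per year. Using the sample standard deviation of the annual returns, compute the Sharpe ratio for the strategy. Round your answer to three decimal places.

0.511

μ = (9.3 + 14.6 + 19.2 − 3.2 − 5.8) / 5 = 34.10 / 5 = 6.8200%
Sample σ = √[Σ(r − μ)² / 4] = √[479.6080 / 4] = √119.9020 = 10.9500%
Sharpe = (μ − rf) / σ = (6.8200 − 1.22) / 10.9500 = 5.6000 / 10.9500 = 0.5114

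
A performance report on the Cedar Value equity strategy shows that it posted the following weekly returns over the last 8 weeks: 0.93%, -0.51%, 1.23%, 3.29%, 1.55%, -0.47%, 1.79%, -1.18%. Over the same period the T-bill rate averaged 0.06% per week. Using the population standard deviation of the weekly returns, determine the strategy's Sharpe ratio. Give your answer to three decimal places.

0.558

μ = (0.93 − 0.51 + 1.23 + 3.29 + 1.55 − 0.47 + 1.79 − 1.18) / 8 = 6.630 / 8 = 0.8288%
Σ(r − μ)² = 15.1873; population σ = √(15.1873/8) = 1.3778%
Sharpe = (μ − rf) / σ = (0.8288 − 0.06) / 1.3778 = 0.7688 / 1.3778 = 0.5580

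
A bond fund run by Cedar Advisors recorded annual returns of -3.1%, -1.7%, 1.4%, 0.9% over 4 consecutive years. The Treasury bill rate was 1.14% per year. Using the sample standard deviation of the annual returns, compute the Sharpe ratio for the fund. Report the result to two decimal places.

-0.83

Mean return μ = -2.50 / 4 = -0.6250%
Σ(r − μ)² = (-3.1 − (-0.6250))² + (-1.7 − (-0.6250))² + … = 13.7075
sample σ = √(13.7075 / 3) = √4.5692 = 2.1376%
Sharpe = (μ − rf) / σ = (-0.6250 − 1.14) / 2.1376 = -1.7650 / 2.1376 = -0.8257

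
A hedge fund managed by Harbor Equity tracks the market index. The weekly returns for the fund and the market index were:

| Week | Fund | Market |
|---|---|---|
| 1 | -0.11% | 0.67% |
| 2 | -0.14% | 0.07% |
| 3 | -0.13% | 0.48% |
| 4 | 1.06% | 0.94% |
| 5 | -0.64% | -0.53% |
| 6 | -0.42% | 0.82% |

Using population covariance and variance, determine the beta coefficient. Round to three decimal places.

r̄p = -0.0633%,  r̄m = 0.4083%
Cov = Σ(rp − r̄p)(rm − r̄m) / 6 = 0.1667
Var(rm) = Σ(rm − r̄m)² / 6 = 0.2534
β = Cov / Var = 0.1667 / 0.2534 = 0.6579

0.658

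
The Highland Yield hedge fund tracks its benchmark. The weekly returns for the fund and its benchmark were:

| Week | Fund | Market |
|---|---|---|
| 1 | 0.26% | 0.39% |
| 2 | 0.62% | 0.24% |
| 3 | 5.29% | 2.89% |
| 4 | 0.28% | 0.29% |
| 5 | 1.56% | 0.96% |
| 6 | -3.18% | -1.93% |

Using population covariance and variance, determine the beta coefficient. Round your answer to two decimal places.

r̄p = 0.8050%,  r̄m = 0.4733%
Cov = Σ(rp − r̄p)(rm − r̄m) / 6 = 3.4947
Var(rm) = Σ(rm − r̄m)² / 6 = 1.9914
β = Cov / Var = 3.4947 / 1.9914 = 1.7549

1.75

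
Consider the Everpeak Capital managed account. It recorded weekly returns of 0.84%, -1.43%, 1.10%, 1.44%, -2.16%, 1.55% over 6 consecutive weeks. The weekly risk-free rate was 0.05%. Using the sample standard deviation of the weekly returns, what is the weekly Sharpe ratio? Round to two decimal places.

0.11

r̄ = (0.84 − 1.43 + 1.1 + 1.44 − 2.16 + 1.55) / 6 = 1.340 / 6 = 0.2233%
Sample σ = √[Σ(r − r̄)² / 5] = √[12.8029 / 5] = √2.5606 = 1.6002%
Sharpe = (r̄ − rf) / σ = (0.2233 − 0.05) / 1.6002 = 0.1733 / 1.6002 = 0.1083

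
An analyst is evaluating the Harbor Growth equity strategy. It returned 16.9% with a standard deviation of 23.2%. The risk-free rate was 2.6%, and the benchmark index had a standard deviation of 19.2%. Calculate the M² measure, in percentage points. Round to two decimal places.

Sharpe = (Rp − Rf) / σp = (16.9% − 2.6%) / 23.2% = 0.6164
M² = Rf + Sharpe × σm = 2.6% + 0.6164 × 19.2% = 14.4349%

14.43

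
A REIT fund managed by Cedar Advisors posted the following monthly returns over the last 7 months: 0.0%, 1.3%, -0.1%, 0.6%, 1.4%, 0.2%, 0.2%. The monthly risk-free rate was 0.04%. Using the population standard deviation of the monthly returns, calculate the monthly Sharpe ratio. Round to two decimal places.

0.84

Mean return μ = 3.60 / 7 = 0.5143%
Σ(r − μ)² = 2.2486; population σ = √(2.2486/7) = 0.5668%
Sharpe = (μ − rf) / σ = (0.5143 − 0.04) / 0.5668 = 0.4743 / 0.5668 = 0.8368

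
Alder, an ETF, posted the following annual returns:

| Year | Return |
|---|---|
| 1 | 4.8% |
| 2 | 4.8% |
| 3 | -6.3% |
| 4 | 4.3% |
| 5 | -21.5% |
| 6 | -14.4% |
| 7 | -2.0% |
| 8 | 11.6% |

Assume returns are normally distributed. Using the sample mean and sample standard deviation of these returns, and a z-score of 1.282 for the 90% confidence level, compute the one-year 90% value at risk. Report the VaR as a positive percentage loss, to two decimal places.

16.62

μ = (4.8 + 4.8 − 6.3 + 4.3 − 21.5 − 14.4 − 2 + 11.6) / 8 = -2.3375%
Σ(r − μ)² = 868.7188; sample σ = √(868.7188/7) = 11.1401%
VaR = −(μ − z·σ) = −(-2.3375 − 1.282 × 11.1401) = −(-16.6191) = 16.6191%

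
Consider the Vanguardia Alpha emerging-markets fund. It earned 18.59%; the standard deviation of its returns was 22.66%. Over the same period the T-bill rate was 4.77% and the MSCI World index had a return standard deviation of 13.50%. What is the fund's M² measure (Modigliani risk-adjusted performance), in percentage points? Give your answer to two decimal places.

Sharpe = (Rp − Rf) / σp = (18.59% − 4.77%) / 22.66% = 0.6099
M² = Rf + Sharpe × σm = 4.77% + 0.6099 × 13.50% = 13.0037%

13.00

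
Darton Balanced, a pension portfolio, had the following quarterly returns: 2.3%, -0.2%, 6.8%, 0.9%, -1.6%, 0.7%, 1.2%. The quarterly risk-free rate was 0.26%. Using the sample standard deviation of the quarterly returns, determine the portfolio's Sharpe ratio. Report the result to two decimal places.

Mean return μ = 10.10 / 7 = 1.4429%
Σ(r − μ)² = (2.3 − 1.4429)² + (-0.2 − 1.4429)² + … = 42.2971
σ = √[42.2971 / 6] = 2.6551%
Sharpe = (μ − rf) / σ = (1.4429 − 0.26) / 2.6551 = 1.1829 / 2.6551 = 0.4455

0.45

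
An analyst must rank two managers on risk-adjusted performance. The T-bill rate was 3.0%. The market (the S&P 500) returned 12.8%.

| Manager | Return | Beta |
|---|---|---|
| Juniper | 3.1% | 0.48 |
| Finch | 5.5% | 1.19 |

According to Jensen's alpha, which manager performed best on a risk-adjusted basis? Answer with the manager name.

Juniper: α = 3.1% − [3.0% + 0.48 × (12.8% − 3.0%)] = -4.604
Finch: α = 5.5% − [3.0% + 1.19 × (12.8% − 3.0%)] = -9.162
Highest: Juniper (-4.604).

Juniper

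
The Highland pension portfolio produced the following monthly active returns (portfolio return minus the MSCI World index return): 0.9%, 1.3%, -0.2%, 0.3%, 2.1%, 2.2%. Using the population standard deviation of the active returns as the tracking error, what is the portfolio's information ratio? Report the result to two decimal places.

μ = (0.9 + 1.3 − 0.2 + 0.3 + 2.1 + 2.2) / 6 = 1.1000%
Population σ = √[Σ(r − μ)² / 6] = √[4.6200 / 6] = √0.7700 = 0.8775%
IR = μ / tracking error = 1.1000 / 0.8775 = 1.2536

1.25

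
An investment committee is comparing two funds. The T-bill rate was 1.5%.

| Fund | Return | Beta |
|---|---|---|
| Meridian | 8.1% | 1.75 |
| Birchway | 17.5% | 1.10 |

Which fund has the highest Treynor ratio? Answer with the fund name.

Meridian: Treynor = (8.1% − 1.5%) / 1.75 = 3.771
Birchway: Treynor = (17.5% − 1.5%) / 1.10 = 14.545
Highest: Birchway (14.545).

Birchway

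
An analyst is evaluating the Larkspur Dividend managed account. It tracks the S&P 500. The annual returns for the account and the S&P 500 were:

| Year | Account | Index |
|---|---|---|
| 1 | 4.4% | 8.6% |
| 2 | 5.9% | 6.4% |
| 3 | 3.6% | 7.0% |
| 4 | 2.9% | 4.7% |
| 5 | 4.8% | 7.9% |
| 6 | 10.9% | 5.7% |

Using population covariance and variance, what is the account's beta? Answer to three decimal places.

r̄p = 5.4167%,  r̄m = 6.7167%
Cov = Σ(rp − r̄p)(rm − r̄m) / 6 = -0.6353
Var(rm) = Σ(rm − r̄m)² / 6 = 1.7047
β = Cov / Var = -0.6353 / 1.7047 = -0.3727

-0.373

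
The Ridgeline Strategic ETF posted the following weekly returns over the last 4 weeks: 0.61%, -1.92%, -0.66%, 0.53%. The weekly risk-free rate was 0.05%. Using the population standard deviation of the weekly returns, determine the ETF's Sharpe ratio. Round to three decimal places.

r̄ = (0.61 − 1.92 − 0.66 + 0.53) / 4 = -0.3600%
Population std dev = √[4.2566 / 4] = 1.0316%
Sharpe = (r̄ − rf) / σ = (-0.3600 − 0.05) / 1.0316 = -0.4100 / 1.0316 = -0.3974

-0.397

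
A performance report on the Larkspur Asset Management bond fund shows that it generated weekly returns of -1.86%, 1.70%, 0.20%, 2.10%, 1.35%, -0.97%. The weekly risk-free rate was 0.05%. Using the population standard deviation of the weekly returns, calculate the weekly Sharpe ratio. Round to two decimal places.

0.26

Mean return r̄ = 2.520 / 6 = 0.4200%
Σ(r − r̄)² = 12.5046; population σ = √(12.5046/6) = 1.4436%
Sharpe = (r̄ − rf) / σ = (0.4200 − 0.05) / 1.4436 = 0.3700 / 1.4436 = 0.2563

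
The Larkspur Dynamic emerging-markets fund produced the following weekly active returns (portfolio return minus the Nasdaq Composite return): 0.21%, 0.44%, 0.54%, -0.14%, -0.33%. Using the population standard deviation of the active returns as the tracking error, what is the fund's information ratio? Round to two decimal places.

0.43

r̄ = (0.21 + 0.44 + 0.54 − 0.14 − 0.33) / 5 = 0.720 / 5 = 0.1440%
Population σ = √[Σ(r − r̄)² / 5] = √[0.5541 / 5] = √0.1108 = 0.3329%
IR = r̄ / tracking error = 0.1440 / 0.3329 = 0.4326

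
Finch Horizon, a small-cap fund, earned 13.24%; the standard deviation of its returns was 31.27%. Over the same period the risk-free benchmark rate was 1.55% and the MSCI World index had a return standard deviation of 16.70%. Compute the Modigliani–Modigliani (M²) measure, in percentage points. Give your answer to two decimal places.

7.79

Sharpe = (Rp − Rf) / σp = (13.24% − 1.55%) / 31.27% = 0.3738
M² = Rf + Sharpe × σm = 1.55% + 0.3738 × 16.70% = 7.7925%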